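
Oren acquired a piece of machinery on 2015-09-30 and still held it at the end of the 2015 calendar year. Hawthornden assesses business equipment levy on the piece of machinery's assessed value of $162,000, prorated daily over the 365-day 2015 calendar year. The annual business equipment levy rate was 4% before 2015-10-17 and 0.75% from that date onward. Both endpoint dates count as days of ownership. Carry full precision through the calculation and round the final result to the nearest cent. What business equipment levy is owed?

$554.79

2015-09-30 to 2015-10-16: 17 days at 4% → $162,000 × 4% × 17/365 = $301.8082
2015-10-17 to 2015-12-31: 76 days at 0.75% → $162,000 × 0.75% × 76/365 = $252.9863
Total = $554.7945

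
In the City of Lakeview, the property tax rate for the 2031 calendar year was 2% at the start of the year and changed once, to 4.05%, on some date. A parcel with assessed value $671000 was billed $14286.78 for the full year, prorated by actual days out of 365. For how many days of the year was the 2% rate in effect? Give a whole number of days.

342 days

Let d = days at the first rate; then 365 − d days at the second rate.
$671000 × [2%·d + 4.05%·(365−d)] / 365 = $14286.78
Solving gives d = 342, so the new rate took effect on December 9, 2031.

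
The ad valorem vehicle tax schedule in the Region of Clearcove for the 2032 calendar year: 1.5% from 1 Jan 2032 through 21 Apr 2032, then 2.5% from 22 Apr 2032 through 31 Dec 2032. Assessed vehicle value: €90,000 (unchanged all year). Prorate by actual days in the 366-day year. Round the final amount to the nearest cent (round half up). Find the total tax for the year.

€1,974.59

1 Jan – 21 Apr 2032: 112 days at 1.5% → €90,000 × 1.5% × 112/366 = €413.1148
22 Apr – 31 Dec 2032: 254 days at 2.5% → €90,000 × 2.5% × 254/366 = €1,561.4754
Total = €1,974.5902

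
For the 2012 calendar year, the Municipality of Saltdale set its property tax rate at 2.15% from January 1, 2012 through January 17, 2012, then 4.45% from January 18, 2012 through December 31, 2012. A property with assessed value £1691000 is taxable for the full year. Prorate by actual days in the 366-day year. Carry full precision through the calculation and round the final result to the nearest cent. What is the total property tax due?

January 1 – January 17, 2012: 17 days at 2.15% → £1691000 × 2.15% × 17/366 = £1688.6899
January 18 – December 31, 2012: 349 days at 4.45% → £1691000 × 4.45% × 349/366 = £71754.3046
Total = £73442.9945

£73442.99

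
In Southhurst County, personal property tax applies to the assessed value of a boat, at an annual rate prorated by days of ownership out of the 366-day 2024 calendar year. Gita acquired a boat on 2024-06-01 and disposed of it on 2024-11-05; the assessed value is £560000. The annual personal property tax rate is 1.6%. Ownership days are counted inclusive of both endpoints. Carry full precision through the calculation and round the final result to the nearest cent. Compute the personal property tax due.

Days held (2024-06-01 to 2024-11-05): 158 out of 366
Tax = £560000 × 1.6% × 158/366 = £3867.9781

£3867.98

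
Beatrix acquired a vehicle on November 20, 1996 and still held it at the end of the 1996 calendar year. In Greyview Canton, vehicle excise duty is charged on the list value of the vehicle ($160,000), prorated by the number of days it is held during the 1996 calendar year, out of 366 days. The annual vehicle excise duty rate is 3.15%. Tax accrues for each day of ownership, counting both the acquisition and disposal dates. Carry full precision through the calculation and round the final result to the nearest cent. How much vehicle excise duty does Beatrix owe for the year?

$578.36

Days held (November 20 – December 31, 1996): 42 out of 366
Tax = $160,000 × 3.15% × 42/366 = $578.3607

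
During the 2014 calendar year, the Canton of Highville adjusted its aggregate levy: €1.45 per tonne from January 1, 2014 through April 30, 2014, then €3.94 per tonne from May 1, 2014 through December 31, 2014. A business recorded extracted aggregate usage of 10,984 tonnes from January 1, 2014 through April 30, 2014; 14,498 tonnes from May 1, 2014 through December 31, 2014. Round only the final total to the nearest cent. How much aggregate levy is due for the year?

€73,048.92

January 1 – April 30, 2014: 10,984 tonnes at €1.45/tonne → €15,926.80
May 1 – December 31, 2014: 14,498 tonnes at €3.94/tonne → €57,122.12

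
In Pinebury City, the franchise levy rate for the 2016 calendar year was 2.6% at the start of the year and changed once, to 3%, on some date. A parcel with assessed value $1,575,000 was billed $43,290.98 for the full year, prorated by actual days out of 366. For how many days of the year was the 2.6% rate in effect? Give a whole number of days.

230 days

Let d = days at the first rate; then 366 − d days at the second rate.
$1,575,000 × [2.6%·d + 3%·(366−d)] / 366 = $43,290.98
Solving gives d = 230, so the new rate took effect on 18 Aug 2016.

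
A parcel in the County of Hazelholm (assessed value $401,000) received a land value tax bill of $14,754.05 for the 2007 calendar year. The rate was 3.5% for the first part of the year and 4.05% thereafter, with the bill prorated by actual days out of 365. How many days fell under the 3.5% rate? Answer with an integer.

Let d = days at the first rate; then 365 − d days at the second rate.
$401,000 × [3.5%·d + 4.05%·(365−d)] / 365 = $14,754.05
Solving gives d = 246, so the new rate took effect on September 4, 2007.

246 days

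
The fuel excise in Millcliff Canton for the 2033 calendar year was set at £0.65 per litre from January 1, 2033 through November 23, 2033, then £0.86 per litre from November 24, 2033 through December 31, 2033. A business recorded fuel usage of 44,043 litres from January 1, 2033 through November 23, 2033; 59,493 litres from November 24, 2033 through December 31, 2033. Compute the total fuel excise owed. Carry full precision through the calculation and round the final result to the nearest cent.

£79,791.93

January 1 – November 23, 2033: 44,043 litres at £0.65/litre → £28,627.95
November 24 – December 31, 2033: 59,493 litres at £0.86/litre → £51,163.98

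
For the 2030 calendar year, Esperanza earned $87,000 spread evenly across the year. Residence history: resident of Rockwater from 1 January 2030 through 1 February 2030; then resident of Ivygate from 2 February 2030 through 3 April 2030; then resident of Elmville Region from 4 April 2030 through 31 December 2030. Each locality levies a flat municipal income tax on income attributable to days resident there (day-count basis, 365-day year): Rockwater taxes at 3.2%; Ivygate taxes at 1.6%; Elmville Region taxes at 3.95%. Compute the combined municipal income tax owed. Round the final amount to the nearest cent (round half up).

Rockwater, 1 January – 1 February 2030: 32 days → $87,000 × 3.2% × 32/365 = $244.0767
Ivygate, 2 February – 3 April 2030: 61 days → $87,000 × 1.6% × 61/365 = $232.6356
Elmville Region, 4 April – 31 December 2030: 272 days → $87,000 × 3.95% × 272/365 = $2,560.8986
Total = $3,037.6110

$3,037.61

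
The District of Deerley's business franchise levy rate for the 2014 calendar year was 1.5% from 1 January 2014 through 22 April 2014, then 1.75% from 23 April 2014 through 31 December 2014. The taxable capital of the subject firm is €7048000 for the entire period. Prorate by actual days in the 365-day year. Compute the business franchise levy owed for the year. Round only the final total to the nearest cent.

1 January – 22 April 2014: 112 days at 1.5% → €7048000 × 1.5% × 112/365 = €32440.1096
23 April – 31 December 2014: 253 days at 1.75% → €7048000 × 1.75% × 253/365 = €85493.2055
Total = €117933.3151

€117933.32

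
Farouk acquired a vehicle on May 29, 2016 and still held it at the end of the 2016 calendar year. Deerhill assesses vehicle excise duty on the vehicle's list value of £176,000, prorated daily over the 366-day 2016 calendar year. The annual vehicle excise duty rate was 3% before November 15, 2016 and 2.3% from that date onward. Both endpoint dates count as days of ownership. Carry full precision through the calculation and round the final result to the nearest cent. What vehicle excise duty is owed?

May 29 – November 14, 2016: 170 days at 3% → £176,000 × 3% × 170/366 = £2,452.4590
November 15 – December 31, 2016: 47 days at 2.3% → £176,000 × 2.3% × 47/366 = £519.8251
Total = £2,972.2842

£2,972.28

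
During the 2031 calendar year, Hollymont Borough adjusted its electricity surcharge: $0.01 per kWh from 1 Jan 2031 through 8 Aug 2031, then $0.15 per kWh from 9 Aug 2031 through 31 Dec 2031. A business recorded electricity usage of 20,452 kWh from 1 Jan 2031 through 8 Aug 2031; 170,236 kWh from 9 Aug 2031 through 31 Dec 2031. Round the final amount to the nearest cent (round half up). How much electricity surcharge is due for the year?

1 Jan – 8 Aug 2031: 20,452 kWh at $0.01/kWh → $204.52
9 Aug – 31 Dec 2031: 170,236 kWh at $0.15/kWh → $25,535.40

$25,739.92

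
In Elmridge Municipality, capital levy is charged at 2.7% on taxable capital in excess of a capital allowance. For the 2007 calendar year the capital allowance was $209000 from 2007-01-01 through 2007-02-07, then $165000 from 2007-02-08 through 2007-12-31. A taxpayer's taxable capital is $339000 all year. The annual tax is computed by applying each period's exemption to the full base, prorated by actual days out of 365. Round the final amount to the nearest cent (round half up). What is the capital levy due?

2007-01-01 to 2007-02-07: 38 days, exemption $209000 → ($339000 − $209000) × 2.7% × 38/365 = $365.4247
2007-02-08 to 2007-12-31: 327 days, exemption $165000 → ($339000 − $165000) × 2.7% × 327/365 = $4208.8932
Total = $4574.3178

$4574.32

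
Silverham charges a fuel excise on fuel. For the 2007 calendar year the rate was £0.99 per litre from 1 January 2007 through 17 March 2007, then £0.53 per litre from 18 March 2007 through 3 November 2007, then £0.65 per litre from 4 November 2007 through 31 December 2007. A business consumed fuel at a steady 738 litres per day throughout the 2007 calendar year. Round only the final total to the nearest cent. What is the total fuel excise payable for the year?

£173,703.06

1 January – 17 March 2007: 76 days × 738 litres/day = 56,088 litres at £0.99/litre → £55,527.12
18 March – 3 November 2007: 231 days × 738 litres/day = 170,478 litres at £0.53/litre → £90,353.34
4 November – 31 December 2007: 58 days × 738 litres/day = 42,804 litres at £0.65/litre → £27,822.60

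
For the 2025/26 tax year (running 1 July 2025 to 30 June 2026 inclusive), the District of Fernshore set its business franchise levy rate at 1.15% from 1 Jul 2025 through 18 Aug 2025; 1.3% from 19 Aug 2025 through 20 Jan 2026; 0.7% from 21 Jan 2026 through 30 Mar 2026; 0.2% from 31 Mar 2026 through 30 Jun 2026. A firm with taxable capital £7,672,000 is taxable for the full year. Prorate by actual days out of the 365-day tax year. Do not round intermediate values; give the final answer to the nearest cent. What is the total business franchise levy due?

1 Jul – 18 Aug 2025: 49 days at 1.15% → £7,672,000 × 1.15% × 49/365 = £11,844.3068
19 Aug 2025 – 20 Jan 2026: 155 days at 1.3% → £7,672,000 × 1.3% × 155/365 = £42,353.6438
21 Jan – 30 Mar 2026: 69 days at 0.7% → £7,672,000 × 0.7% × 69/365 = £10,152.2630
31 Mar – 30 Jun 2026: 92 days at 0.2% → £7,672,000 × 0.2% × 92/365 = £3,867.5288
Total = £68,217.7425

£68,217.74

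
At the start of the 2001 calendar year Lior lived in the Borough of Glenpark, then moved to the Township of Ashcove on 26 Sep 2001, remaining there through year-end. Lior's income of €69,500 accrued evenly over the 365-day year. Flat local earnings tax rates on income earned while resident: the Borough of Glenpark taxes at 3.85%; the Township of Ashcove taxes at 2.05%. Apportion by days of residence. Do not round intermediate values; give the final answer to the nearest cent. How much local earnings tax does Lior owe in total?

The Borough of Glenpark, 1 Jan – 25 Sep 2001: 268 days → €69,500 × 3.85% × 268/365 = €1,964.6603
The Township of Ashcove, 26 Sep – 31 Dec 2001: 97 days → €69,500 × 2.05% × 97/365 = €378.6322
Total = €2,343.2925

€2,343.29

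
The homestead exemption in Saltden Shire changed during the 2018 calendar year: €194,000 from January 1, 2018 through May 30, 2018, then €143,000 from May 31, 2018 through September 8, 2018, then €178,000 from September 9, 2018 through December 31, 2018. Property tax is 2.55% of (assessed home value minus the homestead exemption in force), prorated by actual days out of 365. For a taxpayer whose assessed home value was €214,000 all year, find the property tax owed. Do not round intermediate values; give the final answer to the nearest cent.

€997.29

January 1 – May 30, 2018: 150 days, exemption €194,000 → (€214,000 − €194,000) × 2.55% × 150/365 = €209.5890
May 31 – September 8, 2018: 101 days, exemption €143,000 → (€214,000 − €143,000) × 2.55% × 101/365 = €500.9877
September 9 – December 31, 2018: 114 days, exemption €178,000 → (€214,000 − €178,000) × 2.55% × 114/365 = €286.7178
Total = €997.2945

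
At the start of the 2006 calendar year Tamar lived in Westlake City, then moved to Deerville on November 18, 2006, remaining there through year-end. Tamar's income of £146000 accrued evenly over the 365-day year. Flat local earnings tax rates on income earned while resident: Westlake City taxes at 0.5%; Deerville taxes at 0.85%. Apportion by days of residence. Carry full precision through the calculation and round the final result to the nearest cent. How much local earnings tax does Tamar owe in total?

Westlake City, January 1 – November 17, 2006: 321 days → £146000 × 0.5% × 321/365 = £642.0000
Deerville, November 18 – December 31, 2006: 44 days → £146000 × 0.85% × 44/365 = £149.6000
Total = £791.6000

£791.60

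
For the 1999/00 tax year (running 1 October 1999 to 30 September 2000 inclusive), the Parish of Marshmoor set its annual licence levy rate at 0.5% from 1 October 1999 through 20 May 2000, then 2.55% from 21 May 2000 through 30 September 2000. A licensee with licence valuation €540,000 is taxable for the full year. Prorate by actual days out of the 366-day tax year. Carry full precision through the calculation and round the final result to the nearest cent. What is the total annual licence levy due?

1 October 1999 – 20 May 2000: 233 days at 0.5% → €540,000 × 0.5% × 233/366 = €1,718.8525
21 May – 30 September 2000: 133 days at 2.55% → €540,000 × 2.55% × 133/366 = €5,003.8525
Total = €6,722.7049

€6,722.70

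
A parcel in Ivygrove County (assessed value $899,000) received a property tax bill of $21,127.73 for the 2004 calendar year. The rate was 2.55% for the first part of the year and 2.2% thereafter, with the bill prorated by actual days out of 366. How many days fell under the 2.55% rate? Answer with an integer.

Let d = days at the first rate; then 366 − d days at the second rate.
$899,000 × [2.55%·d + 2.2%·(366−d)] / 366 = $21,127.73
Solving gives d = 157, so the new rate took effect on 6 June 2004.

157 days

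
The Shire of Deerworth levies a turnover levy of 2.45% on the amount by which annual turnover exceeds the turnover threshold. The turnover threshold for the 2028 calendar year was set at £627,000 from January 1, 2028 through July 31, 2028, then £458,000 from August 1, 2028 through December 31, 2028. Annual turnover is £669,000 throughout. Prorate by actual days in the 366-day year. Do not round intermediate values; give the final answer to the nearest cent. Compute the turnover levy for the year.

£2,759.86

January 1 – July 31, 2028: 213 days, exemption £627,000 → (£669,000 − £627,000) × 2.45% × 213/366 = £598.8443
August 1 – December 31, 2028: 153 days, exemption £458,000 → (£669,000 − £458,000) × 2.45% × 153/366 = £2,161.0205
Total = £2,759.8648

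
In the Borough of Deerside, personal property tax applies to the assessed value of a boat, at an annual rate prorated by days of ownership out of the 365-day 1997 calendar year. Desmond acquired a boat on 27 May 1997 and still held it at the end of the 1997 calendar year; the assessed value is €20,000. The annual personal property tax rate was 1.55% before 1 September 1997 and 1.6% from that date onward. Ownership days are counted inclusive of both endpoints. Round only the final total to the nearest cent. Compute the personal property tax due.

27 May – 31 August 1997: 97 days at 1.55% → €20,000 × 1.55% × 97/365 = €82.3836
1 September – 31 December 1997: 122 days at 1.6% → €20,000 × 1.6% × 122/365 = €106.9589
Total = €189.3425

€189.34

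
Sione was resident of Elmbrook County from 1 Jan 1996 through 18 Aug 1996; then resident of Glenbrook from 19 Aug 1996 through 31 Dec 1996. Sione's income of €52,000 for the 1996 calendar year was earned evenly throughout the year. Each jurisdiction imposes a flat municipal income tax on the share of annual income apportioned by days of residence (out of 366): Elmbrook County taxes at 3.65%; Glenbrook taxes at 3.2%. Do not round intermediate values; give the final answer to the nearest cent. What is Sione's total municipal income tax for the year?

Elmbrook County, 1 Jan – 18 Aug 1996: 231 days → €52,000 × 3.65% × 231/366 = €1,197.9180
Glenbrook, 19 Aug – 31 Dec 1996: 135 days → €52,000 × 3.2% × 135/366 = €613.7705
Total = €1,811.6885

€1,811.69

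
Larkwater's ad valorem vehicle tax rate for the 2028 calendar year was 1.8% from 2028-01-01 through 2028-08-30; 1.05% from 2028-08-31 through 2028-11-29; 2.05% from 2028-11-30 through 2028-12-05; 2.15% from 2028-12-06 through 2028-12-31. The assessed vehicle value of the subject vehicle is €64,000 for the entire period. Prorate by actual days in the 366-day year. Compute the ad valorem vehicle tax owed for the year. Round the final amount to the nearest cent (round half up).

2028-01-01 to 2028-08-30: 243 days at 1.8% → €64,000 × 1.8% × 243/366 = €764.8525
2028-08-31 to 2028-11-29: 91 days at 1.05% → €64,000 × 1.05% × 91/366 = €167.0820
2028-11-30 to 2028-12-05: 6 days at 2.05% → €64,000 × 2.05% × 6/366 = €21.5082
2028-12-06 to 2028-12-31: 26 days at 2.15% → €64,000 × 2.15% × 26/366 = €97.7486
Total = €1,051.1913

€1,051.19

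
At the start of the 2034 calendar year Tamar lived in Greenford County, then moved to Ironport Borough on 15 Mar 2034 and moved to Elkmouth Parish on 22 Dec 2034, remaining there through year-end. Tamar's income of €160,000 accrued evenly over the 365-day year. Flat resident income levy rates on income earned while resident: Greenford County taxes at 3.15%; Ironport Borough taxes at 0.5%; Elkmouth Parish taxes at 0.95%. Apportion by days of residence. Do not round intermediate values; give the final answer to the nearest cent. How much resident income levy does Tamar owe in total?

Greenford County, 1 Jan – 14 Mar 2034: 73 days → €160,000 × 3.15% × 73/365 = €1,008.0000
Ironport Borough, 15 Mar – 21 Dec 2034: 282 days → €160,000 × 0.5% × 282/365 = €618.0822
Elkmouth Parish, 22 Dec – 31 Dec 2034: 10 days → €160,000 × 0.95% × 10/365 = €41.6438
Total = €1,667.7260

€1,667.73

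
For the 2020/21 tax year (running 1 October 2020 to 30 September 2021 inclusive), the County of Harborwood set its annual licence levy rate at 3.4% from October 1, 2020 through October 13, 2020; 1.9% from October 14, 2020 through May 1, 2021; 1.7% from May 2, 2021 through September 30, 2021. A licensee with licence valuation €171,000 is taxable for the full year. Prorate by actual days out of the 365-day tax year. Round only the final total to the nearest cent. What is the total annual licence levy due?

€3,197.93

October 1 – October 13, 2020: 13 days at 3.4% → €171,000 × 3.4% × 13/365 = €207.0740
October 14, 2020 – May 1, 2021: 200 days at 1.9% → €171,000 × 1.9% × 200/365 = €1,780.2740
May 2 – September 30, 2021: 152 days at 1.7% → €171,000 × 1.7% × 152/365 = €1,210.5863
Total = €3,197.9342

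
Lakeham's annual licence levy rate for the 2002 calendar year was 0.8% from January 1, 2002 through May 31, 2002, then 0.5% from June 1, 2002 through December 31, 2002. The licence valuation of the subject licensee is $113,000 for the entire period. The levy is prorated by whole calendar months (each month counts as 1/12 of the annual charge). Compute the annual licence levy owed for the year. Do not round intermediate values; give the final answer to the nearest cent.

January 1 – May 31, 2002: 5 months at 0.8% → $113,000 × 0.8% × 5/12 = $376.6667
June 1 – December 31, 2002: 7 months at 0.5% → $113,000 × 0.5% × 7/12 = $329.5833
Total = $706.2500

$706.25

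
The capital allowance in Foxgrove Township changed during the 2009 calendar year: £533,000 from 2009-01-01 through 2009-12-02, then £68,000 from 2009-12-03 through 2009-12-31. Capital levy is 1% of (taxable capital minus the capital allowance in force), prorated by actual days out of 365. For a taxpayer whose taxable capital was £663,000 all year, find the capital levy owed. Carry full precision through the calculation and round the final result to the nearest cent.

£1,669.45

2009-01-01 to 2009-12-02: 336 days, exemption £533,000 → (£663,000 − £533,000) × 1% × 336/365 = £1,196.7123
2009-12-03 to 2009-12-31: 29 days, exemption £68,000 → (£663,000 − £68,000) × 1% × 29/365 = £472.7397
Total = £1,669.4521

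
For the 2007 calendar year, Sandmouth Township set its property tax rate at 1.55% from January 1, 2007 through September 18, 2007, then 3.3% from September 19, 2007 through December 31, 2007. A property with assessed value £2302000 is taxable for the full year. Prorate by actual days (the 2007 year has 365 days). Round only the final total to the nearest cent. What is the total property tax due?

£47159.47

January 1 – September 18, 2007: 261 days at 1.55% → £2302000 × 1.55% × 261/365 = £25514.3589
September 19 – December 31, 2007: 104 days at 3.3% → £2302000 × 3.3% × 104/365 = £21645.1068
Total = £47159.4658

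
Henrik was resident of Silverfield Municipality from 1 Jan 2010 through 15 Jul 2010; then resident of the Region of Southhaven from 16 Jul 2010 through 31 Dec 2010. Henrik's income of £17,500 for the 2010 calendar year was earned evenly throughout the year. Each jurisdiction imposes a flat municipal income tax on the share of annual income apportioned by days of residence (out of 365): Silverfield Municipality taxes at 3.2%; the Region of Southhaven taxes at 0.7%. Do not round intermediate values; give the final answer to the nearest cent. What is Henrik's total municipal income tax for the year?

Silverfield Municipality, 1 Jan – 15 Jul 2010: 196 days → £17,500 × 3.2% × 196/365 = £300.7123
The Region of Southhaven, 16 Jul – 31 Dec 2010: 169 days → £17,500 × 0.7% × 169/365 = £56.7192
Total = £357.4315

£357.43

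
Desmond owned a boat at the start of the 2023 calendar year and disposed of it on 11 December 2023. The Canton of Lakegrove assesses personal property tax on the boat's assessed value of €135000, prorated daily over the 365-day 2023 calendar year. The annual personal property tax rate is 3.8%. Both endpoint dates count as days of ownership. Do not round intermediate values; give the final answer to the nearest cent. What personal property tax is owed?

Days held (1 January – 11 December 2023): 345 out of 365
Tax = €135000 × 3.8% × 345/365 = €4848.9041

€4848.90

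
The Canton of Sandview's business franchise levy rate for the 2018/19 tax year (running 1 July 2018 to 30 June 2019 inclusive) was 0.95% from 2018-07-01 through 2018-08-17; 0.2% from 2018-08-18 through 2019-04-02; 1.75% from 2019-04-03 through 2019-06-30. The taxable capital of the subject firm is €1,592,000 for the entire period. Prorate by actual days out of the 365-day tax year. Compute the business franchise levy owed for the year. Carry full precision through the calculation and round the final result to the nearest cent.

€10,771.08

2018-07-01 to 2018-08-17: 48 days at 0.95% → €1,592,000 × 0.95% × 48/365 = €1,988.9096
2018-08-18 to 2019-04-02: 228 days at 0.2% → €1,592,000 × 0.2% × 228/365 = €1,988.9096
2019-04-03 to 2019-06-30: 89 days at 1.75% → €1,592,000 × 1.75% × 89/365 = €6,793.2603
Total = €10,771.0795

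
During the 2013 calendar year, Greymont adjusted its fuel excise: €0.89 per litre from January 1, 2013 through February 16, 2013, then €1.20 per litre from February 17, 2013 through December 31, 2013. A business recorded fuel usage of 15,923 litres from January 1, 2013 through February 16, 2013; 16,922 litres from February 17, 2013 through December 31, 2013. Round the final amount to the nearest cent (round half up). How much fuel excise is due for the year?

€34,477.87

January 1 – February 16, 2013: 15,923 litres at €0.89/litre → €14,171.47
February 17 – December 31, 2013: 16,922 litres at €1.20/litre → €20,306.40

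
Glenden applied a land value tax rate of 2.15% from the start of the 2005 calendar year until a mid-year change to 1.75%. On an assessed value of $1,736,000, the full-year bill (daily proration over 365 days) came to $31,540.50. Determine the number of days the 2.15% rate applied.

Let d = days at the first rate; then 365 − d days at the second rate.
$1,736,000 × [2.15%·d + 1.75%·(365−d)] / 365 = $31,540.50
Solving gives d = 61, so the new rate took effect on 3 March 2005.

61 days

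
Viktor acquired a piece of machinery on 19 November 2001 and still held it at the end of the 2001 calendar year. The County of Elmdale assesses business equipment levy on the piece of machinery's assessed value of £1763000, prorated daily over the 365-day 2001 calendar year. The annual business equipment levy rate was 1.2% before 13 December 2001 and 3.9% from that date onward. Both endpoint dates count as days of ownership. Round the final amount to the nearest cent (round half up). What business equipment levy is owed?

19 November – 12 December 2001: 24 days at 1.2% → £1763000 × 1.2% × 24/365 = £1391.0795
13 December – 31 December 2001: 19 days at 3.9% → £1763000 × 3.9% × 19/365 = £3579.1315
Total = £4970.2110

£4970.21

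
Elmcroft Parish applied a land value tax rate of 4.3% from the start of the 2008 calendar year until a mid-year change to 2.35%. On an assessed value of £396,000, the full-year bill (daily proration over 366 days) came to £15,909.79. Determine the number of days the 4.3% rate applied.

Let d = days at the first rate; then 366 − d days at the second rate.
£396,000 × [4.3%·d + 2.35%·(366−d)] / 366 = £15,909.79
Solving gives d = 313, so the new rate took effect on 9 November 2008.

313 days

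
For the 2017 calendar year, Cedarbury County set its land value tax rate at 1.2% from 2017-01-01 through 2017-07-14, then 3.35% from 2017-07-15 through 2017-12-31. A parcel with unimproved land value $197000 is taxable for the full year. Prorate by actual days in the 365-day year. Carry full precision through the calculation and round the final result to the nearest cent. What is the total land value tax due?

$4336.70

2017-01-01 to 2017-07-14: 195 days at 1.2% → $197000 × 1.2% × 195/365 = $1262.9589
2017-07-15 to 2017-12-31: 170 days at 3.35% → $197000 × 3.35% × 170/365 = $3073.7397
Total = $4336.6986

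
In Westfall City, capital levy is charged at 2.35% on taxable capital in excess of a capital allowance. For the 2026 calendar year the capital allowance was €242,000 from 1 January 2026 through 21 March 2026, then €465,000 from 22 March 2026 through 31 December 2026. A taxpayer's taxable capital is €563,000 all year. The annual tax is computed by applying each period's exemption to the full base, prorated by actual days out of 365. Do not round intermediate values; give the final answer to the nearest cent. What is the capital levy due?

1 January – 21 March 2026: 80 days, exemption €242,000 → (€563,000 − €242,000) × 2.35% × 80/365 = €1,653.3699
22 March – 31 December 2026: 285 days, exemption €465,000 → (€563,000 − €465,000) × 2.35% × 285/365 = €1,798.2329
Total = €3,451.6027

€3,451.60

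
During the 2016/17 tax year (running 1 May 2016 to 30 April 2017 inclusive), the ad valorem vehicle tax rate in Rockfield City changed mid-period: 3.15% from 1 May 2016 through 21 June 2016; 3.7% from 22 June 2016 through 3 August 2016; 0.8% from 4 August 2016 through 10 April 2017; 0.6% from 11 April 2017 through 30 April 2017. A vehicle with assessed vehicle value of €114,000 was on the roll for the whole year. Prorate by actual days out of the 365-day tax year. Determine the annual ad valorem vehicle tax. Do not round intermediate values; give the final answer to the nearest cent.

€1,670.65

1 May – 21 June 2016: 52 days at 3.15% → €114,000 × 3.15% × 52/365 = €511.5945
22 June – 3 August 2016: 43 days at 3.7% → €114,000 × 3.7% × 43/365 = €496.9151
4 August 2016 – 10 April 2017: 250 days at 0.8% → €114,000 × 0.8% × 250/365 = €624.6575
11 April – 30 April 2017: 20 days at 0.6% → €114,000 × 0.6% × 20/365 = €37.4795
Total = €1,670.6466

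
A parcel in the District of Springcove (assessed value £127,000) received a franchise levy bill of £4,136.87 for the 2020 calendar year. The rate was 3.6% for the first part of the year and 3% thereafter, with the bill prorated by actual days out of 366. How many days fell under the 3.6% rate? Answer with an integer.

157 days

Let d = days at the first rate; then 366 − d days at the second rate.
£127,000 × [3.6%·d + 3%·(366−d)] / 366 = £4,136.87
Solving gives d = 157, so the new rate took effect on 6 June 2020.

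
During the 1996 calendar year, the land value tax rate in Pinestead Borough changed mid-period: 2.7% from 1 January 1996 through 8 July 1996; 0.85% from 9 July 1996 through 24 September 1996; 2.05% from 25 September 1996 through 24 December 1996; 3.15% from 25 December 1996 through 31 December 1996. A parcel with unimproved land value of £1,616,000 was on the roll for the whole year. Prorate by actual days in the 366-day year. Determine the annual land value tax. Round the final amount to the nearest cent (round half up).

£34,788.15

1 January – 8 July 1996: 190 days at 2.7% → £1,616,000 × 2.7% × 190/366 = £22,650.4918
9 July – 24 September 1996: 78 days at 0.85% → £1,616,000 × 0.85% × 78/366 = £2,927.3443
25 September – 24 December 1996: 91 days at 2.05% → £1,616,000 × 2.05% × 91/366 = £8,236.7432
25 December – 31 December 1996: 7 days at 3.15% → £1,616,000 × 3.15% × 7/366 = £973.5738
Total = £34,788.1530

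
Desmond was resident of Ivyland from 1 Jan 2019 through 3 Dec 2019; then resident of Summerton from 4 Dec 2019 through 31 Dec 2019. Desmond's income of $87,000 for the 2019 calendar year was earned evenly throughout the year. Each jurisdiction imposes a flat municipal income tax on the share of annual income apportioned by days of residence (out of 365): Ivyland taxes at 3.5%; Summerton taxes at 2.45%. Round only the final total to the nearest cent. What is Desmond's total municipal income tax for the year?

$2,974.92

Ivyland, 1 Jan – 3 Dec 2019: 337 days → $87,000 × 3.5% × 337/365 = $2,811.4110
Summerton, 4 Dec – 31 Dec 2019: 28 days → $87,000 × 2.45% × 28/365 = $163.5123
Total = $2,974.9233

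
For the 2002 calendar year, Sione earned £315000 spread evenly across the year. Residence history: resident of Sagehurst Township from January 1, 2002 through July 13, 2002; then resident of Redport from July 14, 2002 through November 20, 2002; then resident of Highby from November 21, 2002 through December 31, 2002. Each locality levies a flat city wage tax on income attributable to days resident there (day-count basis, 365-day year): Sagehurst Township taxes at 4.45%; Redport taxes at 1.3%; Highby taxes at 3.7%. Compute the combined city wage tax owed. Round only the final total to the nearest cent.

£10218.08

Sagehurst Township, January 1 – July 13, 2002: 194 days → £315000 × 4.45% × 194/365 = £7450.3973
Redport, July 14 – November 20, 2002: 130 days → £315000 × 1.3% × 130/365 = £1458.4932
Highby, November 21 – December 31, 2002: 41 days → £315000 × 3.7% × 41/365 = £1309.1918
Total = £10218.0822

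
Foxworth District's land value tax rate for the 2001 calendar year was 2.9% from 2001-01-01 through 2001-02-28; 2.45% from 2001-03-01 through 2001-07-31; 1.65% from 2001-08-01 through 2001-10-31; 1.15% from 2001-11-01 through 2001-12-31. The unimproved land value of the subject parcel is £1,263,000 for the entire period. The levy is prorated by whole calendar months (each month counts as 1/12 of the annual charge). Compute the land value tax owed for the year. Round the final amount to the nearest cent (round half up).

£26,628.25

2001-01-01 to 2001-02-28: 2 months at 2.9% → £1,263,000 × 2.9% × 2/12 = £6,104.5000
2001-03-01 to 2001-07-31: 5 months at 2.45% → £1,263,000 × 2.45% × 5/12 = £12,893.1250
2001-08-01 to 2001-10-31: 3 months at 1.65% → £1,263,000 × 1.65% × 3/12 = £5,209.8750
2001-11-01 to 2001-12-31: 2 months at 1.15% → £1,263,000 × 1.15% × 2/12 = £2,420.7500
Total = £26,628.2500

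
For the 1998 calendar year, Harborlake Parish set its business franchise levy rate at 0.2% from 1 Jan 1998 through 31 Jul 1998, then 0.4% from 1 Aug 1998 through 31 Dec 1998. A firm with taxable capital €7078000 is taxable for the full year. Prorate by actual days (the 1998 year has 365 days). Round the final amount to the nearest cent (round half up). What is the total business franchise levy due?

1 Jan – 31 Jul 1998: 212 days at 0.2% → €7078000 × 0.2% × 212/365 = €8222.1151
1 Aug – 31 Dec 1998: 153 days at 0.4% → €7078000 × 0.4% × 153/365 = €11867.7699
Total = €20089.8849

€20089.88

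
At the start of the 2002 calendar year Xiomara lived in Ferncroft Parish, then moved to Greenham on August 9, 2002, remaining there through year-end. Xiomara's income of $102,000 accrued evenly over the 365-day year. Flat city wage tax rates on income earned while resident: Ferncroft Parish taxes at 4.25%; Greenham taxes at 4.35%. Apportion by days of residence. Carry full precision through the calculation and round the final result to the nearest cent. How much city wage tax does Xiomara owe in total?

$4,375.52

Ferncroft Parish, January 1 – August 8, 2002: 220 days → $102,000 × 4.25% × 220/365 = $2,612.8767
Greenham, August 9 – December 31, 2002: 145 days → $102,000 × 4.35% × 145/365 = $1,762.6438
Total = $4,375.5205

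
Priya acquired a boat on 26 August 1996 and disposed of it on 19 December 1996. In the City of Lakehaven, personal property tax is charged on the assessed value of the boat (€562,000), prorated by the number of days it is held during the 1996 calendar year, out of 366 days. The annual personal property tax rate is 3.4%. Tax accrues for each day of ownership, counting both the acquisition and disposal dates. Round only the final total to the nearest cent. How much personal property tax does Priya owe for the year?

€6,056.09

Days held (26 August – 19 December 1996): 116 out of 366
Tax = €562,000 × 3.4% × 116/366 = €6,056.0874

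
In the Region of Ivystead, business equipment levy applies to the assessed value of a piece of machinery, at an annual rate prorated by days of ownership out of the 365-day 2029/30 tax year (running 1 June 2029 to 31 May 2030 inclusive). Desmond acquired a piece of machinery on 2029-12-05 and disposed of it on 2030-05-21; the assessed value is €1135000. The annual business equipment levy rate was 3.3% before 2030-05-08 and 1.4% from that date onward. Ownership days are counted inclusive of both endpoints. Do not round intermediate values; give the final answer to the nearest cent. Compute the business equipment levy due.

2029-12-05 to 2030-05-07: 154 days at 3.3% → €1135000 × 3.3% × 154/365 = €15802.9315
2030-05-08 to 2030-05-21: 14 days at 1.4% → €1135000 × 1.4% × 14/365 = €609.4795
Total = €16412.4110

€16412.41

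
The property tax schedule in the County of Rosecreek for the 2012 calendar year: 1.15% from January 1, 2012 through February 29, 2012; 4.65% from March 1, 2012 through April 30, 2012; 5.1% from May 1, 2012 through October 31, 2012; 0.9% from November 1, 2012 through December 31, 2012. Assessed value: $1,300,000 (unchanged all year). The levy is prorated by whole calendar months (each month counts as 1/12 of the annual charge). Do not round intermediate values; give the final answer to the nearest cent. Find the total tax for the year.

$47,666.67

January 1 – February 29, 2012: 2 months at 1.15% → $1,300,000 × 1.15% × 2/12 = $2,491.6667
March 1 – April 30, 2012: 2 months at 4.65% → $1,300,000 × 4.65% × 2/12 = $10,075.0000
May 1 – October 31, 2012: 6 months at 5.1% → $1,300,000 × 5.1% × 6/12 = $33,150.0000
November 1 – December 31, 2012: 2 months at 0.9% → $1,300,000 × 0.9% × 2/12 = $1,950.0000
Total = $47,666.6667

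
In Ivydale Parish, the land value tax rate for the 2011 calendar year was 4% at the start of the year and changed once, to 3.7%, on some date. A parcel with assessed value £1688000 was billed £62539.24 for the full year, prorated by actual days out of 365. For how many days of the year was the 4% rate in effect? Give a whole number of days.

6 days

Let d = days at the first rate; then 365 − d days at the second rate.
£1688000 × [4%·d + 3.7%·(365−d)] / 365 = £62539.24
Solving gives d = 6, so the new rate took effect on 7 Jan 2011.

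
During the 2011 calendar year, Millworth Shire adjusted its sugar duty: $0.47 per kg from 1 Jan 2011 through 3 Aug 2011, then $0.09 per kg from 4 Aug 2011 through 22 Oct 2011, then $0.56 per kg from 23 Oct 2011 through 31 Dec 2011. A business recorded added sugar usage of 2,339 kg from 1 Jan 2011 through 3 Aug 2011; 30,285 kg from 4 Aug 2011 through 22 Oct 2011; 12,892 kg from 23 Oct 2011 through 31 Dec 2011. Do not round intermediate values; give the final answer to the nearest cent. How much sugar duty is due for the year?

$11,044.50

1 Jan – 3 Aug 2011: 2,339 kg at $0.47/kg → $1,099.33
4 Aug – 22 Oct 2011: 30,285 kg at $0.09/kg → $2,725.65
23 Oct – 31 Dec 2011: 12,892 kg at $0.56/kg → $7,219.52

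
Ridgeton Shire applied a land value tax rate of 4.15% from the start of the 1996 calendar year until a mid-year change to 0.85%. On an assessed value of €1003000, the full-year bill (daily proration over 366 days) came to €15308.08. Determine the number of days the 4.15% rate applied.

Let d = days at the first rate; then 366 − d days at the second rate.
€1003000 × [4.15%·d + 0.85%·(366−d)] / 366 = €15308.08
Solving gives d = 75, so the new rate took effect on March 16, 1996.

75 days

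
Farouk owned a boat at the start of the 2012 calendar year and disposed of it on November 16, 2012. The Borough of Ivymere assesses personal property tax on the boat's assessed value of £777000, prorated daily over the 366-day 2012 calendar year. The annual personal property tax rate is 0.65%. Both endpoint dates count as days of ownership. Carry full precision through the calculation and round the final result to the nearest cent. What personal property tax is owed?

£4429.54

Days held (January 1 – November 16, 2012): 321 out of 366
Tax = £777000 × 0.65% × 321/366 = £4429.5369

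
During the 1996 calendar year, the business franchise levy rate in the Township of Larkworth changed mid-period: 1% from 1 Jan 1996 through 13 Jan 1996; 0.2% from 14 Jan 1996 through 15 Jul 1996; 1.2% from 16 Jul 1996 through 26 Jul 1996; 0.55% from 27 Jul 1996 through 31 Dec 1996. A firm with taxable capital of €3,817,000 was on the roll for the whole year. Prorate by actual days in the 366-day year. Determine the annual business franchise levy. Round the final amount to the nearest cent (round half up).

1 Jan – 13 Jan 1996: 13 days at 1% → €3,817,000 × 1% × 13/366 = €1,355.7650
14 Jan – 15 Jul 1996: 184 days at 0.2% → €3,817,000 × 0.2% × 184/366 = €3,837.8579
16 Jul – 26 Jul 1996: 11 days at 1.2% → €3,817,000 × 1.2% × 11/366 = €1,376.6230
27 Jul – 31 Dec 1996: 158 days at 0.55% → €3,817,000 × 0.55% × 158/366 = €9,062.7678
Total = €15,633.0137

€15,633.01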